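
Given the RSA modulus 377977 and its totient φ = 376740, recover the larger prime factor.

691

φ(n) = (p−1)(q−1) = n − (p+q) + 1, so p + q = 377977 − 376740 + 1 = 1238.
p and q are the roots of t² − 1238t + 377977 = 0.
Discriminant: 1238² − 4·377977 = 1532644 − 1511908 = 20736; √20736 = 144.
q = (1238 − 144)/2 = 547, p = (1238 + 144)/2 = 691.
Check: 547 · 691 = 377977.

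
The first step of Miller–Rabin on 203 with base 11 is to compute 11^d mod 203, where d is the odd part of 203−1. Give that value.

177

203 − 1 = 202 = 2^1 · 101, so d = 101.
11^1 ≡ 11 (mod 203)
11^2 ≡ 11^2 = 121 ≡ 121 (mod 203)
11^4 ≡ 121^2 = 14641 ≡ 25 (mod 203)
11^8 ≡ 25^2 = 625 ≡ 16 (mod 203)
11^16 ≡ 16^2 = 256 ≡ 53 (mod 203)
11^32 ≡ 53^2 = 2809 ≡ 170 (mod 203)
11^64 ≡ 170^2 = 28900 ≡ 74 (mod 203)
101 = 64 + 32 + 4 + 1 in binary powers of 2.
So 11^101 ≡ 74 · 170 · 25 · 11 ≡ 177 (mod 203).
Squaring chain: 177; never reaches −1, so base 11 is a Miller–Rabin witness that 203 is composite.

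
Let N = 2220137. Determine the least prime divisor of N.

79

2220137 is odd.
Digit sum 17, not divisible by 3.
Ends in 7: not divisible by 5.
7: 2220137 = 7·317162 + 3
11: 2220137 = 11·201830 + 7
13: 2220137 = 13·170779 + 10
17: 2220137 = 17·130596 + 5
19: 2220137 = 19·116849 + 6
23: 2220137 = 23·96527 + 16
29: 2220137 = 29·76556 + 13
31: 2220137 = 31·71617 + 10
37: 2220137 = 37·60003 + 26
41: 2220137 = 41·54149 + 28
43: 2220137 = 43·51631 + 4
47: 2220137 = 47·47236 + 45
53: 2220137 = 53·41889 + 20
59: 2220137 = 59·37629 + 26
61: 2220137 = 61·36395 + 42
67: 2220137 = 67·33136 + 25
71: 2220137 = 71·31269 + 38
73: 2220137 = 73·30412 + 61
79: 2220137 = 79·28103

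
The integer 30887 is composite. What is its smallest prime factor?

30887 is odd.
Digit sum 26, not divisible by 3.
Ends in 7: not divisible by 5.
7: 30887 = 7·4412 + 3
11: 30887 = 11·2807 + 10
13: 30887 = 13·2375 + 12
17: 30887 = 17·1816 + 15
19: 30887 = 19·1625 + 12
23: 30887 = 23·1342 + 21
29: 30887 = 29·1065 + 2
31: 30887 = 31·996 + 11
37: 30887 = 37·834 + 29
41: 30887 = 41·753 + 14
43: 30887 = 43·718 + 13
47: 30887 = 47·657 + 8
53: 30887 = 53·582 + 41
59: 30887 = 59·523 + 30
61: 30887 = 61·506 + 21
67: 30887 = 67·461

67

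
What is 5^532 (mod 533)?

5^1 ≡ 5 (mod 533)
5^2 ≡ 5^2 = 25 ≡ 25 (mod 533)
5^4 ≡ 25^2 = 625 ≡ 92 (mod 533)
5^8 ≡ 92^2 = 8464 ≡ 469 (mod 533)
5^16 ≡ 469^2 = 219961 ≡ 365 (mod 533)
5^32 ≡ 365^2 = 133225 ≡ 508 (mod 533)
5^64 ≡ 508^2 = 258064 ≡ 92 (mod 533)
5^128 ≡ 92^2 = 8464 ≡ 469 (mod 533)
5^256 ≡ 469^2 = 219961 ≡ 365 (mod 533)
5^512 ≡ 365^2 = 133225 ≡ 508 (mod 533)
532 = 512 + 16 + 4 in binary powers of 2.
So 5^532 ≡ 508 · 365 · 92 ≡ 508 (mod 533).
Since 508 ≠ 1, base 5 is a Fermat witness: 533 is composite.

508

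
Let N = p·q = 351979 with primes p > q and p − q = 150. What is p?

Since p = q + 150, we have 351979 = q(q + 150), so q² + 150q − 351979 = 0.
Discriminant: 150² + 4·351979 = 22500 + 1407916 = 1430416; √1430416 = 1196.
q = (−150 + 1196)/2 = 523, and p = q + 150 = 673.
Check: 523 · 673 = 351979.

673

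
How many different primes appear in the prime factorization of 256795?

5

256795 = 5 · 51359
51359 = 7 · 7337
7337 = 11 · 667
667 = 23 · 29
256795 = 5 · 7 · 11 · 23 · 29, which has 5 distinct prime factors.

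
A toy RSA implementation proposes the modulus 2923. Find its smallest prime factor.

37

2923 is odd.
Digit sum 16, not divisible by 3.
Ends in 3: not divisible by 5.
7: 2923 = 7·417 + 4
11: 2923 = 11·265 + 8
13: 2923 = 13·224 + 11
17: 2923 = 17·171 + 16
19: 2923 = 19·153 + 16
23: 2923 = 23·127 + 2
29: 2923 = 29·100 + 23
31: 2923 = 31·94 + 9
37: 2923 = 37·79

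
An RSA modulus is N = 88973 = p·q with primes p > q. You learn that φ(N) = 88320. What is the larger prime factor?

φ(n) = (p−1)(q−1) = n − (p+q) + 1, so p + q = 88973 − 88320 + 1 = 654.
p and q are the roots of t² − 654t + 88973 = 0.
Discriminant: 654² − 4·88973 = 427716 − 355892 = 71824; √71824 = 268.
q = (654 − 268)/2 = 193, p = (654 + 268)/2 = 461.
Check: 193 · 461 = 88973.

461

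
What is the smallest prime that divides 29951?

29951 is odd.
Digit sum 26, not divisible by 3.
Ends in 1: not divisible by 5.
7: 29951 = 7·4278 + 5
11: 29951 = 11·2722 + 9
13: 29951 = 13·2303 + 12
17: 29951 = 17·1761 + 14
19: 29951 = 19·1576 + 7
23: 29951 = 23·1302 + 5
29: 29951 = 29·1032 + 23
31: 29951 = 31·966 + 5
37: 29951 = 37·809 + 18
41: 29951 = 41·730 + 21
43: 29951 = 43·696 + 23
47: 29951 = 47·637 + 12
53: 29951 = 53·565 + 6
59: 29951 = 59·507 + 38
61: 29951 = 61·491

61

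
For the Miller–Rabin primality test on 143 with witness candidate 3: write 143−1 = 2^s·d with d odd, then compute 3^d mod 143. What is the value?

113

143 − 1 = 142 = 2^1 · 71, so d = 71.
3^1 ≡ 3 (mod 143)
3^2 ≡ 3^2 = 9 ≡ 9 (mod 143)
3^4 ≡ 9^2 = 81 ≡ 81 (mod 143)
3^8 ≡ 81^2 = 6561 ≡ 126 (mod 143)
3^16 ≡ 126^2 = 15876 ≡ 3 (mod 143)
3^32 ≡ 3^2 = 9 ≡ 9 (mod 143)
3^64 ≡ 9^2 = 81 ≡ 81 (mod 143)
71 = 64 + 4 + 2 + 1 in binary powers of 2.
So 3^71 ≡ 81 · 81 · 9 · 3 ≡ 113 (mod 143).
Squaring chain: 113; never reaches −1, so base 3 is a Miller–Rabin witness that 143 is composite.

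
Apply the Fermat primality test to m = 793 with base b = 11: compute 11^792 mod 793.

1

11^1 ≡ 11 (mod 793)
11^2 ≡ 11^2 = 121 ≡ 121 (mod 793)
11^4 ≡ 121^2 = 14641 ≡ 367 (mod 793)
11^8 ≡ 367^2 = 134689 ≡ 672 (mod 793)
11^16 ≡ 672^2 = 451584 ≡ 367 (mod 793)
11^32 ≡ 367^2 = 134689 ≡ 672 (mod 793)
11^64 ≡ 672^2 = 451584 ≡ 367 (mod 793)
11^128 ≡ 367^2 = 134689 ≡ 672 (mod 793)
11^256 ≡ 672^2 = 451584 ≡ 367 (mod 793)
11^512 ≡ 367^2 = 134689 ≡ 672 (mod 793)
792 = 512 + 256 + 16 + 8 in binary powers of 2.
So 11^792 ≡ 672 · 367 · 367 · 672 ≡ 1 (mod 793).
Since the result is 1, base 11 gives no evidence that 793 is composite.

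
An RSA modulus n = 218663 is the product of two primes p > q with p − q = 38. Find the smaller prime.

449

Since p = q + 38, we have 218663 = q(q + 38), so q² + 38q − 218663 = 0.
Discriminant: 38² + 4·218663 = 1444 + 874652 = 876096; √876096 = 936.
q = (−38 + 936)/2 = 449, and p = q + 38 = 487.
Check: 449 · 487 = 218663.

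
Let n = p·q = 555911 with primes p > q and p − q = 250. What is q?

Since p = q + 250, we have 555911 = q(q + 250), so q² + 250q − 555911 = 0.
Discriminant: 250² + 4·555911 = 62500 + 2223644 = 2286144; √2286144 = 1512.
q = (−250 + 1512)/2 = 631, and p = q + 250 = 881.
Check: 631 · 881 = 555911.

631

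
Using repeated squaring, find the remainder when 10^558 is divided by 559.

10^1 ≡ 10 (mod 559)
10^2 ≡ 10^2 = 100 ≡ 100 (mod 559)
10^4 ≡ 100^2 = 10000 ≡ 497 (mod 559)
10^8 ≡ 497^2 = 247009 ≡ 490 (mod 559)
10^16 ≡ 490^2 = 240100 ≡ 289 (mod 559)
10^32 ≡ 289^2 = 83521 ≡ 230 (mod 559)
10^64 ≡ 230^2 = 52900 ≡ 354 (mod 559)
10^128 ≡ 354^2 = 125316 ≡ 100 (mod 559)
10^256 ≡ 100^2 = 10000 ≡ 497 (mod 559)
10^512 ≡ 497^2 = 247009 ≡ 490 (mod 559)
558 = 512 + 32 + 8 + 4 + 2 in binary powers of 2.
So 10^558 ≡ 490 · 230 · 490 · 497 · 100 ≡ 365 (mod 559).
Since 365 ≠ 1, base 10 is a Fermat witness: 559 is composite.

365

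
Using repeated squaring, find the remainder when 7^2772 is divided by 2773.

1521

7^1 ≡ 7 (mod 2773)
7^2 ≡ 7^2 = 49 ≡ 49 (mod 2773)
7^4 ≡ 49^2 = 2401 ≡ 2401 (mod 2773)
7^8 ≡ 2401^2 = 5764801 ≡ 2507 (mod 2773)
7^16 ≡ 2507^2 = 6285049 ≡ 1431 (mod 2773)
7^32 ≡ 1431^2 = 2047761 ≡ 1287 (mod 2773)
7^64 ≡ 1287^2 = 1656369 ≡ 888 (mod 2773)
7^128 ≡ 888^2 = 788544 ≡ 1012 (mod 2773)
7^256 ≡ 1012^2 = 1024144 ≡ 907 (mod 2773)
7^512 ≡ 907^2 = 822649 ≡ 1841 (mod 2773)
7^1024 ≡ 1841^2 = 3389281 ≡ 675 (mod 2773)
7^2048 ≡ 675^2 = 455625 ≡ 853 (mod 2773)
2772 = 2048 + 512 + 128 + 64 + 16 + 4 in binary powers of 2.
So 7^2772 ≡ 853 · 1841 · 1012 · 888 · 1431 · 2401 ≡ 1521 (mod 2773).
Since 1521 ≠ 1, base 7 is a Fermat witness: 2773 is composite.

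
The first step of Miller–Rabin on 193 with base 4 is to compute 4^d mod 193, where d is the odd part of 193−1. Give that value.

193 − 1 = 192 = 2^6 · 3, so d = 3.
4^1 ≡ 4 (mod 193)
4^2 ≡ 4^2 = 16 ≡ 16 (mod 193)
3 = 2 + 1 in binary powers of 2.
So 4^3 ≡ 16 · 4 ≡ 64 (mod 193).
Squaring chain: 64 → 43 → 112 → 192 → 1 → 1; reaches −1, so base 4 does not prove 193 composite.

64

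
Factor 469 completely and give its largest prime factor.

469 = 7 · 67
67 is prime.
So 469 = 7 · 67; the largest prime factor is 67.

67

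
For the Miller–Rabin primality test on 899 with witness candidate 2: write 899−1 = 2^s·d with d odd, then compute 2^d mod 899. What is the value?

698

899 − 1 = 898 = 2^1 · 449, so d = 449.
2^1 ≡ 2 (mod 899)
2^2 ≡ 2^2 = 4 ≡ 4 (mod 899)
2^4 ≡ 4^2 = 16 ≡ 16 (mod 899)
2^8 ≡ 16^2 = 256 ≡ 256 (mod 899)
2^16 ≡ 256^2 = 65536 ≡ 808 (mod 899)
2^32 ≡ 808^2 = 652864 ≡ 190 (mod 899)
2^64 ≡ 190^2 = 36100 ≡ 140 (mod 899)
2^128 ≡ 140^2 = 19600 ≡ 721 (mod 899)
2^256 ≡ 721^2 = 519841 ≡ 219 (mod 899)
449 = 256 + 128 + 64 + 1 in binary powers of 2.
So 2^449 ≡ 219 · 721 · 140 · 2 ≡ 698 (mod 899).
Squaring chain: 698; never reaches −1, so base 2 is a Miller–Rabin witness that 899 is composite.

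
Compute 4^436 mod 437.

123

4^1 ≡ 4 (mod 437)
4^2 ≡ 4^2 = 16 ≡ 16 (mod 437)
4^4 ≡ 16^2 = 256 ≡ 256 (mod 437)
4^8 ≡ 256^2 = 65536 ≡ 423 (mod 437)
4^16 ≡ 423^2 = 178929 ≡ 196 (mod 437)
4^32 ≡ 196^2 = 38416 ≡ 397 (mod 437)
4^64 ≡ 397^2 = 157609 ≡ 289 (mod 437)
4^128 ≡ 289^2 = 83521 ≡ 54 (mod 437)
4^256 ≡ 54^2 = 2916 ≡ 294 (mod 437)
436 = 256 + 128 + 32 + 16 + 4 in binary powers of 2.
So 4^436 ≡ 294 · 54 · 397 · 196 · 256 ≡ 123 (mod 437).
Since 123 ≠ 1, base 4 is a Fermat witness: 437 is composite.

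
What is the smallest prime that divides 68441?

89

68441 is odd.
Digit sum 23, not divisible by 3.
Ends in 1: not divisible by 5.
7: 68441 = 7·9777 + 2
11: 68441 = 11·6221 + 10
13: 68441 = 13·5264 + 9
17: 68441 = 17·4025 + 16
19: 68441 = 19·3602 + 3
23: 68441 = 23·2975 + 16
29: 68441 = 29·2360 + 1
31: 68441 = 31·2207 + 24
37: 68441 = 37·1849 + 28
41: 68441 = 41·1669 + 12
43: 68441 = 43·1591 + 28
47: 68441 = 47·1456 + 9
53: 68441 = 53·1291 + 18
59: 68441 = 59·1160 + 1
61: 68441 = 61·1121 + 60
67: 68441 = 67·1021 + 34
71: 68441 = 71·963 + 68
73: 68441 = 73·937 + 40
79: 68441 = 79·866 + 27
83: 68441 = 83·824 + 49
89: 68441 = 89·769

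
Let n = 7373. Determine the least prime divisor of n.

7373 is odd.
Digit sum 20, not divisible by 3.
Ends in 3: not divisible by 5.
7: 7373 = 7·1053 + 2
11: 7373 = 11·670 + 3
13: 7373 = 13·567 + 2
17: 7373 = 17·433 + 12
19: 7373 = 19·388 + 1
23: 7373 = 23·320 + 13
29: 7373 = 29·254 + 7
31: 7373 = 31·237 + 26
37: 7373 = 37·199 + 10
41: 7373 = 41·179 + 34
43: 7373 = 43·171 + 20
47: 7373 = 47·156 + 41
53: 7373 = 53·139 + 6
59: 7373 = 59·124 + 57
61: 7373 = 61·120 + 53
67: 7373 = 67·110 + 3
71: 7373 = 71·103 + 60
73: 7373 = 73·101

73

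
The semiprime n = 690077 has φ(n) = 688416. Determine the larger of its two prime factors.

853

φ(n) = (p−1)(q−1) = n − (p+q) + 1, so p + q = 690077 − 688416 + 1 = 1662.
p and q are the roots of t² − 1662t + 690077 = 0.
Discriminant: 1662² − 4·690077 = 2762244 − 2760308 = 1936; √1936 = 44.
q = (1662 − 44)/2 = 809, p = (1662 + 44)/2 = 853.
Check: 809 · 853 = 690077.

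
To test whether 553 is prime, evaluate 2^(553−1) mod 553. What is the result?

64

2^1 ≡ 2 (mod 553)
2^2 ≡ 2^2 = 4 ≡ 4 (mod 553)
2^4 ≡ 4^2 = 16 ≡ 16 (mod 553)
2^8 ≡ 16^2 = 256 ≡ 256 (mod 553)
2^16 ≡ 256^2 = 65536 ≡ 282 (mod 553)
2^32 ≡ 282^2 = 79524 ≡ 445 (mod 553)
2^64 ≡ 445^2 = 198025 ≡ 51 (mod 553)
2^128 ≡ 51^2 = 2601 ≡ 389 (mod 553)
2^256 ≡ 389^2 = 151321 ≡ 352 (mod 553)
2^512 ≡ 352^2 = 123904 ≡ 32 (mod 553)
552 = 512 + 32 + 8 in binary powers of 2.
So 2^552 ≡ 32 · 445 · 256 ≡ 64 (mod 553).
Since 64 ≠ 1, base 2 is a Fermat witness: 553 is composite.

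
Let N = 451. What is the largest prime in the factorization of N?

451 = 11 · 41
41 is prime.
So 451 = 11 · 41; the largest prime factor is 41.

41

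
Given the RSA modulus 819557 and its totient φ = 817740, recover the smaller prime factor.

φ(n) = (p−1)(q−1) = n − (p+q) + 1, so p + q = 819557 − 817740 + 1 = 1818.
p and q are the roots of t² − 1818t + 819557 = 0.
Discriminant: 1818² − 4·819557 = 3305124 − 3278228 = 26896; √26896 = 164.
q = (1818 − 164)/2 = 827, p = (1818 + 164)/2 = 991.
Check: 827 · 991 = 819557.

827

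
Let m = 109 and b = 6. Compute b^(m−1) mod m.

1

6^1 ≡ 6 (mod 109)
6^2 ≡ 6^2 = 36 ≡ 36 (mod 109)
6^4 ≡ 36^2 = 1296 ≡ 97 (mod 109)
6^8 ≡ 97^2 = 9409 ≡ 35 (mod 109)
6^16 ≡ 35^2 = 1225 ≡ 26 (mod 109)
6^32 ≡ 26^2 = 676 ≡ 22 (mod 109)
6^64 ≡ 22^2 = 484 ≡ 48 (mod 109)
108 = 64 + 32 + 8 + 4 in binary powers of 2.
So 6^108 ≡ 48 · 22 · 35 · 97 ≡ 1 (mod 109).
Since the result is 1, base 6 gives no evidence that 109 is composite.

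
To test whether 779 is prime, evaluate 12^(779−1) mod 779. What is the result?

12^1 ≡ 12 (mod 779)
12^2 ≡ 12^2 = 144 ≡ 144 (mod 779)
12^4 ≡ 144^2 = 20736 ≡ 482 (mod 779)
12^8 ≡ 482^2 = 232324 ≡ 182 (mod 779)
12^16 ≡ 182^2 = 33124 ≡ 406 (mod 779)
12^32 ≡ 406^2 = 164836 ≡ 467 (mod 779)
12^64 ≡ 467^2 = 218089 ≡ 748 (mod 779)
12^128 ≡ 748^2 = 559504 ≡ 182 (mod 779)
12^256 ≡ 182^2 = 33124 ≡ 406 (mod 779)
12^512 ≡ 406^2 = 164836 ≡ 467 (mod 779)
778 = 512 + 256 + 8 + 2 in binary powers of 2.
So 12^778 ≡ 467 · 406 · 182 · 144 ≡ 121 (mod 779).
Since 121 ≠ 1, base 12 is a Fermat witness: 779 is composite.

121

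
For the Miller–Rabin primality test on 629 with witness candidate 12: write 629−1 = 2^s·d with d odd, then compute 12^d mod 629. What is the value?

201

629 − 1 = 628 = 2^2 · 157, so d = 157.
12^1 ≡ 12 (mod 629)
12^2 ≡ 12^2 = 144 ≡ 144 (mod 629)
12^4 ≡ 144^2 = 20736 ≡ 608 (mod 629)
12^8 ≡ 608^2 = 369664 ≡ 441 (mod 629)
12^16 ≡ 441^2 = 194481 ≡ 120 (mod 629)
12^32 ≡ 120^2 = 14400 ≡ 562 (mod 629)
12^64 ≡ 562^2 = 315844 ≡ 86 (mod 629)
12^128 ≡ 86^2 = 7396 ≡ 477 (mod 629)
157 = 128 + 16 + 8 + 4 + 1 in binary powers of 2.
So 12^157 ≡ 477 · 120 · 441 · 608 · 12 ≡ 201 (mod 629).
Squaring chain: 201 → 145; never reaches −1, so base 12 is a Miller–Rabin witness that 629 is composite.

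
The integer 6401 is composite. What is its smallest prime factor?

6401 is odd.
Digit sum 11, not divisible by 3.
Ends in 1: not divisible by 5.
7: 6401 = 7·914 + 3
11: 6401 = 11·581 + 10
13: 6401 = 13·492 + 5
17: 6401 = 17·376 + 9
19: 6401 = 19·336 + 17
23: 6401 = 23·278 + 7
29: 6401 = 29·220 + 21
31: 6401 = 31·206 + 15
37: 6401 = 37·173

37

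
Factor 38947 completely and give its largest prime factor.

79

38947 = 17 · 2291
2291 = 29 · 79
79 is prime.
So 38947 = 17 · 29 · 79; the largest prime factor is 79.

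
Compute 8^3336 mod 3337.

8^1 ≡ 8 (mod 3337)
8^2 ≡ 8^2 = 64 ≡ 64 (mod 3337)
8^4 ≡ 64^2 = 4096 ≡ 759 (mod 3337)
8^8 ≡ 759^2 = 576081 ≡ 2117 (mod 3337)
8^16 ≡ 2117^2 = 4481689 ≡ 98 (mod 3337)
8^32 ≡ 98^2 = 9604 ≡ 2930 (mod 3337)
8^64 ≡ 2930^2 = 8584900 ≡ 2136 (mod 3337)
8^128 ≡ 2136^2 = 4562496 ≡ 817 (mod 3337)
8^256 ≡ 817^2 = 667489 ≡ 89 (mod 3337)
8^512 ≡ 89^2 = 7921 ≡ 1247 (mod 3337)
8^1024 ≡ 1247^2 = 1555009 ≡ 3304 (mod 3337)
8^2048 ≡ 3304^2 = 10916416 ≡ 1089 (mod 3337)
3336 = 2048 + 1024 + 256 + 8 in binary powers of 2.
So 8^3336 ≡ 1089 · 3304 · 89 · 2117 ≡ 1935 (mod 3337).
Since 1935 ≠ 1, base 8 is a Fermat witness: 3337 is composite.

1935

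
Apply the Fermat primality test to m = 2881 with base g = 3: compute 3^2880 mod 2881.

3^1 ≡ 3 (mod 2881)
3^2 ≡ 3^2 = 9 ≡ 9 (mod 2881)
3^4 ≡ 9^2 = 81 ≡ 81 (mod 2881)
3^8 ≡ 81^2 = 6561 ≡ 799 (mod 2881)
3^16 ≡ 799^2 = 638401 ≡ 1700 (mod 2881)
3^32 ≡ 1700^2 = 2890000 ≡ 357 (mod 2881)
3^64 ≡ 357^2 = 127449 ≡ 685 (mod 2881)
3^128 ≡ 685^2 = 469225 ≡ 2503 (mod 2881)
3^256 ≡ 2503^2 = 6265009 ≡ 1715 (mod 2881)
3^512 ≡ 1715^2 = 2941225 ≡ 2605 (mod 2881)
3^1024 ≡ 2605^2 = 6786025 ≡ 1270 (mod 2881)
3^2048 ≡ 1270^2 = 1612900 ≡ 2421 (mod 2881)
2880 = 2048 + 512 + 256 + 64 in binary powers of 2.
So 3^2880 ≡ 2421 · 2605 · 1715 · 685 ≡ 618 (mod 2881).
Since 618 ≠ 1, base 3 is a Fermat witness: 2881 is composite.

618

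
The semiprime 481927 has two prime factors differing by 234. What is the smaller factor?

Since p = q + 234, we have 481927 = q(q + 234), so q² + 234q − 481927 = 0.
Discriminant: 234² + 4·481927 = 54756 + 1927708 = 1982464; √1982464 = 1408.
q = (−234 + 1408)/2 = 587, and p = q + 234 = 821.
Check: 587 · 821 = 481927.

587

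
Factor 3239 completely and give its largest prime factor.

3239 = 41 · 79
79 is prime.
So 3239 = 41 · 79; the largest prime factor is 79.

79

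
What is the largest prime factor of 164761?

164761 = 37 · 4453
4453 = 61 · 73
73 is prime.
So 164761 = 37 · 61 · 73; the largest prime factor is 73.

73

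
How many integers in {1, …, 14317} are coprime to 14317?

14076

Factor: 14317 = 103 · 139.
φ(14317) = (103−1) · (139−1) = 102 · 138 = 14076.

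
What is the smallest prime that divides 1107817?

37

1107817 is odd.
Digit sum 25, not divisible by 3.
Ends in 7: not divisible by 5.
7: 1107817 = 7·158259 + 4
11: 1107817 = 11·100710 + 7
13: 1107817 = 13·85216 + 9
17: 1107817 = 17·65165 + 12
19: 1107817 = 19·58306 + 3
23: 1107817 = 23·48165 + 22
29: 1107817 = 29·38200 + 17
31: 1107817 = 31·35736 + 1
37: 1107817 = 37·29941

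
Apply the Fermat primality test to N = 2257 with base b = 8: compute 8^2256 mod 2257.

1925

8^1 ≡ 8 (mod 2257)
8^2 ≡ 8^2 = 64 ≡ 64 (mod 2257)
8^4 ≡ 64^2 = 4096 ≡ 1839 (mod 2257)
8^8 ≡ 1839^2 = 3381921 ≡ 935 (mod 2257)
8^16 ≡ 935^2 = 874225 ≡ 766 (mod 2257)
8^32 ≡ 766^2 = 586756 ≡ 2193 (mod 2257)
8^64 ≡ 2193^2 = 4809249 ≡ 1839 (mod 2257)
8^128 ≡ 1839^2 = 3381921 ≡ 935 (mod 2257)
8^256 ≡ 935^2 = 874225 ≡ 766 (mod 2257)
8^512 ≡ 766^2 = 586756 ≡ 2193 (mod 2257)
8^1024 ≡ 2193^2 = 4809249 ≡ 1839 (mod 2257)
8^2048 ≡ 1839^2 = 3381921 ≡ 935 (mod 2257)
2256 = 2048 + 128 + 64 + 16 in binary powers of 2.
So 8^2256 ≡ 935 · 935 · 1839 · 766 ≡ 1925 (mod 2257).
Since 1925 ≠ 1, base 8 is a Fermat witness: 2257 is composite.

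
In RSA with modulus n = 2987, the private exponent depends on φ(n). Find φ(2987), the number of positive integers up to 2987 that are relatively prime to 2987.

Factor: 2987 = 29 · 103.
φ(2987) = (29−1) · (103−1) = 28 · 102 = 2856.

2856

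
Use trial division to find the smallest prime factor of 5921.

5921 is odd.
Digit sum 17, not divisible by 3.
Ends in 1: not divisible by 5.
7: 5921 = 7·845 + 6
11: 5921 = 11·538 + 3
13: 5921 = 13·455 + 6
17: 5921 = 17·348 + 5
19: 5921 = 19·311 + 12
23: 5921 = 23·257 + 10
29: 5921 = 29·204 + 5
31: 5921 = 31·191

31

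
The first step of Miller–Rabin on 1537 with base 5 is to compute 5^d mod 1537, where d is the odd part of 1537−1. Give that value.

1537 − 1 = 1536 = 2^9 · 3, so d = 3.
5^1 ≡ 5 (mod 1537)
5^2 ≡ 5^2 = 25 ≡ 25 (mod 1537)
3 = 2 + 1 in binary powers of 2.
So 5^3 ≡ 25 · 5 ≡ 125 (mod 1537).
Squaring chain: 125 → 255 → 471 → 513 → 342 → 152 → 49 → 864 → 1051; never reaches −1, so base 5 is a Miller–Rabin witness that 1537 is composite.

125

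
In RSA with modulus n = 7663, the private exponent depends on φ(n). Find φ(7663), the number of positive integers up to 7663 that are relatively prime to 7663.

7488

Factor: 7663 = 79 · 97.
φ(7663) = (79−1) · (97−1) = 78 · 96 = 7488.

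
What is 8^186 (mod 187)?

8^1 ≡ 8 (mod 187)
8^2 ≡ 8^2 = 64 ≡ 64 (mod 187)
8^4 ≡ 64^2 = 4096 ≡ 169 (mod 187)
8^8 ≡ 169^2 = 28561 ≡ 137 (mod 187)
8^16 ≡ 137^2 = 18769 ≡ 69 (mod 187)
8^32 ≡ 69^2 = 4761 ≡ 86 (mod 187)
8^64 ≡ 86^2 = 7396 ≡ 103 (mod 187)
8^128 ≡ 103^2 = 10609 ≡ 137 (mod 187)
186 = 128 + 32 + 16 + 8 + 2 in binary powers of 2.
So 8^186 ≡ 137 · 86 · 69 · 137 · 64 ≡ 47 (mod 187).
Since 47 ≠ 1, base 8 is a Fermat witness: 187 is composite.

47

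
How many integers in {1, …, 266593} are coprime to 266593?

Factor: 266593 = 23 · 67 · 173.
φ(266593) = (23−1) · (67−1) · (173−1) = 22 · 66 · 172 = 249744.

249744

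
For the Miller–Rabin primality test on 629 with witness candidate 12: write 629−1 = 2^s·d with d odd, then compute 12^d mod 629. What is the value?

201

629 − 1 = 628 = 2^2 · 157, so d = 157.
12^1 ≡ 12 (mod 629)
12^2 ≡ 12^2 = 144 ≡ 144 (mod 629)
12^4 ≡ 144^2 = 20736 ≡ 608 (mod 629)
12^8 ≡ 608^2 = 369664 ≡ 441 (mod 629)
12^16 ≡ 441^2 = 194481 ≡ 120 (mod 629)
12^32 ≡ 120^2 = 14400 ≡ 562 (mod 629)
12^64 ≡ 562^2 = 315844 ≡ 86 (mod 629)
12^128 ≡ 86^2 = 7396 ≡ 477 (mod 629)
157 = 128 + 16 + 8 + 4 + 1 in binary powers of 2.
So 12^157 ≡ 477 · 120 · 441 · 608 · 12 ≡ 201 (mod 629).
Squaring chain: 201 → 145; never reaches −1, so base 12 is a Miller–Rabin witness that 629 is composite.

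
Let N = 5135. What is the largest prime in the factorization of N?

5135 = 5 · 1027
1027 = 13 · 79
79 is prime.
So 5135 = 5 · 13 · 79; the largest prime factor is 79.

79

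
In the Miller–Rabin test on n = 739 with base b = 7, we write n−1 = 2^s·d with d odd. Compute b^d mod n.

738

739 − 1 = 738 = 2^1 · 369, so d = 369.
7^1 ≡ 7 (mod 739)
7^2 ≡ 7^2 = 49 ≡ 49 (mod 739)
7^4 ≡ 49^2 = 2401 ≡ 184 (mod 739)
7^8 ≡ 184^2 = 33856 ≡ 601 (mod 739)
7^16 ≡ 601^2 = 361201 ≡ 569 (mod 739)
7^32 ≡ 569^2 = 323761 ≡ 79 (mod 739)
7^64 ≡ 79^2 = 6241 ≡ 329 (mod 739)
7^128 ≡ 329^2 = 108241 ≡ 347 (mod 739)
7^256 ≡ 347^2 = 120409 ≡ 691 (mod 739)
369 = 256 + 64 + 32 + 16 + 1 in binary powers of 2.
So 7^369 ≡ 691 · 329 · 79 · 569 · 7 ≡ 738 (mod 739).
Since 7^d ≡ 738 (mod 739), base 7 does not prove 739 composite.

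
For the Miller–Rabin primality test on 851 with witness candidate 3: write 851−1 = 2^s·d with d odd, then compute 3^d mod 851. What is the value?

851 − 1 = 850 = 2^1 · 425, so d = 425.
3^1 ≡ 3 (mod 851)
3^2 ≡ 3^2 = 9 ≡ 9 (mod 851)
3^4 ≡ 9^2 = 81 ≡ 81 (mod 851)
3^8 ≡ 81^2 = 6561 ≡ 604 (mod 851)
3^16 ≡ 604^2 = 364816 ≡ 588 (mod 851)
3^32 ≡ 588^2 = 345744 ≡ 238 (mod 851)
3^64 ≡ 238^2 = 56644 ≡ 478 (mod 851)
3^128 ≡ 478^2 = 228484 ≡ 416 (mod 851)
3^256 ≡ 416^2 = 173056 ≡ 303 (mod 851)
425 = 256 + 128 + 32 + 8 + 1 in binary powers of 2.
So 3^425 ≡ 303 · 416 · 238 · 604 · 3 ≡ 324 (mod 851).
Squaring chain: 324; never reaches −1, so base 3 is a Miller–Rabin witness that 851 is composite.

324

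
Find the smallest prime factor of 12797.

12797 is odd.
Digit sum 26, not divisible by 3.
Ends in 7: not divisible by 5.
7: 12797 = 7·1828 + 1
11: 12797 = 11·1163 + 4
13: 12797 = 13·984 + 5
17: 12797 = 17·752 + 13
19: 12797 = 19·673 + 10
23: 12797 = 23·556 + 9
29: 12797 = 29·441 + 8
31: 12797 = 31·412 + 25
37: 12797 = 37·345 + 32
41: 12797 = 41·312 + 5
43: 12797 = 43·297 + 26
47: 12797 = 47·272 + 13
53: 12797 = 53·241 + 24
59: 12797 = 59·216 + 53
61: 12797 = 61·209 + 48
67: 12797 = 67·191

67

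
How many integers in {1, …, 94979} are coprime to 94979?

Factor: 94979 = 17 · 37 · 151.
φ(94979) = (17−1) · (37−1) · (151−1) = 16 · 36 · 150 = 86400.

86400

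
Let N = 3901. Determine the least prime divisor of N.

47

3901 is odd.
Digit sum 13, not divisible by 3.
Ends in 1: not divisible by 5.
7: 3901 = 7·557 + 2
11: 3901 = 11·354 + 7
13: 3901 = 13·300 + 1
17: 3901 = 17·229 + 8
19: 3901 = 19·205 + 6
23: 3901 = 23·169 + 14
29: 3901 = 29·134 + 15
31: 3901 = 31·125 + 26
37: 3901 = 37·105 + 16
41: 3901 = 41·95 + 6
43: 3901 = 43·90 + 31
47: 3901 = 47·83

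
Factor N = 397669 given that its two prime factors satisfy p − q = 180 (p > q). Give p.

727

Since p = q + 180, we have 397669 = q(q + 180), so q² + 180q − 397669 = 0.
Discriminant: 180² + 4·397669 = 32400 + 1590676 = 1623076; √1623076 = 1274.
q = (−180 + 1274)/2 = 547, and p = q + 180 = 727.
Check: 547 · 727 = 397669.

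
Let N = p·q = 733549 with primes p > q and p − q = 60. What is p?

887

Since p = q + 60, we have 733549 = q(q + 60), so q² + 60q − 733549 = 0.
Discriminant: 60² + 4·733549 = 3600 + 2934196 = 2937796; √2937796 = 1714.
q = (−60 + 1714)/2 = 827, and p = q + 60 = 887.
Check: 827 · 887 = 733549.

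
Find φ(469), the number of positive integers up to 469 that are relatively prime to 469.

396

Factor: 469 = 7 · 67.
φ(469) = (7−1) · (67−1) = 6 · 66 = 396.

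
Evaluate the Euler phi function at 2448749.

Factor: 2448749 = 83 · 163 · 181.
φ(2448749) = (83−1) · (163−1) · (181−1) = 82 · 162 · 180 = 2391120.

2391120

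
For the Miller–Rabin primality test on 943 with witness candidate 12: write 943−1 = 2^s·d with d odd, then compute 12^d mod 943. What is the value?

671

943 − 1 = 942 = 2^1 · 471, so d = 471.
12^1 ≡ 12 (mod 943)
12^2 ≡ 12^2 = 144 ≡ 144 (mod 943)
12^4 ≡ 144^2 = 20736 ≡ 933 (mod 943)
12^8 ≡ 933^2 = 870489 ≡ 100 (mod 943)
12^16 ≡ 100^2 = 10000 ≡ 570 (mod 943)
12^32 ≡ 570^2 = 324900 ≡ 508 (mod 943)
12^64 ≡ 508^2 = 258064 ≡ 625 (mod 943)
12^128 ≡ 625^2 = 390625 ≡ 223 (mod 943)
12^256 ≡ 223^2 = 49729 ≡ 693 (mod 943)
471 = 256 + 128 + 64 + 16 + 4 + 2 + 1 in binary powers of 2.
So 12^471 ≡ 693 · 223 · 625 · 570 · 933 · 144 · 12 ≡ 671 (mod 943).
Squaring chain: 671; never reaches −1, so base 12 is a Miller–Rabin witness that 943 is composite.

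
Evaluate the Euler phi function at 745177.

Factor: 745177 = 23 · 179 · 181.
φ(745177) = (23−1) · (179−1) · (181−1) = 22 · 178 · 180 = 704880.

704880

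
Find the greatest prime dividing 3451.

3451 = 7 · 493
493 = 17 · 29
29 is prime.
So 3451 = 7 · 17 · 29; the largest prime factor is 29.

29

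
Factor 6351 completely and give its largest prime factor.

73

6351 = 3 · 2117
2117 = 29 · 73
73 is prime.
So 6351 = 3 · 29 · 73; the largest prime factor is 73.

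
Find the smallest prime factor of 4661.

59

4661 is odd.
Digit sum 17, not divisible by 3.
Ends in 1: not divisible by 5.
7: 4661 = 7·665 + 6
11: 4661 = 11·423 + 8
13: 4661 = 13·358 + 7
17: 4661 = 17·274 + 3
19: 4661 = 19·245 + 6
23: 4661 = 23·202 + 15
29: 4661 = 29·160 + 21
31: 4661 = 31·150 + 11
37: 4661 = 37·125 + 36
41: 4661 = 41·113 + 28
43: 4661 = 43·108 + 17
47: 4661 = 47·99 + 8
53: 4661 = 53·87 + 50
59: 4661 = 59·79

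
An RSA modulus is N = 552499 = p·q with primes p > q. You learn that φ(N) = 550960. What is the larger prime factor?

971

φ(n) = (p−1)(q−1) = n − (p+q) + 1, so p + q = 552499 − 550960 + 1 = 1540.
p and q are the roots of t² − 1540t + 552499 = 0.
Discriminant: 1540² − 4·552499 = 2371600 − 2209996 = 161604; √161604 = 402.
q = (1540 − 402)/2 = 569, p = (1540 + 402)/2 = 971.
Check: 569 · 971 = 552499.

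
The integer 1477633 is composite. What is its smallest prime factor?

1477633 is odd.
Digit sum 31, not divisible by 3.
Ends in 3: not divisible by 5.
7: 1477633 = 7·211090 + 3
11: 1477633 = 11·134330 + 3
13: 1477633 = 13·113664 + 1
17: 1477633 = 17·86919 + 10
19: 1477633 = 19·77770 + 3
23: 1477633 = 23·64244 + 21
29: 1477633 = 29·50952 + 25
31: 1477633 = 31·47665 + 18
37: 1477633 = 37·39936 + 1
41: 1477633 = 41·36039 + 34
43: 1477633 = 43·34363 + 24
47: 1477633 = 47·31439

47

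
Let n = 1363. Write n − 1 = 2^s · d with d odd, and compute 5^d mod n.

1363 − 1 = 1362 = 2^1 · 681, so d = 681.
5^1 ≡ 5 (mod 1363)
5^2 ≡ 5^2 = 25 ≡ 25 (mod 1363)
5^4 ≡ 25^2 = 625 ≡ 625 (mod 1363)
5^8 ≡ 625^2 = 390625 ≡ 807 (mod 1363)
5^16 ≡ 807^2 = 651249 ≡ 1098 (mod 1363)
5^32 ≡ 1098^2 = 1205604 ≡ 712 (mod 1363)
5^64 ≡ 712^2 = 506944 ≡ 1271 (mod 1363)
5^128 ≡ 1271^2 = 1615441 ≡ 286 (mod 1363)
5^256 ≡ 286^2 = 81796 ≡ 16 (mod 1363)
5^512 ≡ 16^2 = 256 ≡ 256 (mod 1363)
681 = 512 + 128 + 32 + 8 + 1 in binary powers of 2.
So 5^681 ≡ 256 · 286 · 712 · 807 · 5 ≡ 584 (mod 1363).
Squaring chain: 584; never reaches −1, so base 5 is a Miller–Rabin witness that 1363 is composite.

584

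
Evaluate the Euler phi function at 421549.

391680

Factor: 421549 = 17 · 137 · 181.
φ(421549) = (17−1) · (137−1) · (181−1) = 16 · 136 · 180 = 391680.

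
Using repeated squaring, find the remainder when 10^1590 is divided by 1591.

10^1 ≡ 10 (mod 1591)
10^2 ≡ 10^2 = 100 ≡ 100 (mod 1591)
10^4 ≡ 100^2 = 10000 ≡ 454 (mod 1591)
10^8 ≡ 454^2 = 206116 ≡ 877 (mod 1591)
10^16 ≡ 877^2 = 769129 ≡ 676 (mod 1591)
10^32 ≡ 676^2 = 456976 ≡ 359 (mod 1591)
10^64 ≡ 359^2 = 128881 ≡ 10 (mod 1591)
10^128 ≡ 10^2 = 100 ≡ 100 (mod 1591)
10^256 ≡ 100^2 = 10000 ≡ 454 (mod 1591)
10^512 ≡ 454^2 = 206116 ≡ 877 (mod 1591)
10^1024 ≡ 877^2 = 769129 ≡ 676 (mod 1591)
1590 = 1024 + 512 + 32 + 16 + 4 + 2 in binary powers of 2.
So 10^1590 ≡ 676 · 877 · 359 · 676 · 454 · 100 ≡ 704 (mod 1591).
Since 704 ≠ 1, base 10 is a Fermat witness: 1591 is composite.

704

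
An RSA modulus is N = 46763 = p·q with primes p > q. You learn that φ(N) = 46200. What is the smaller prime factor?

φ(n) = (p−1)(q−1) = n − (p+q) + 1, so p + q = 46763 − 46200 + 1 = 564.
p and q are the roots of t² − 564t + 46763 = 0.
Discriminant: 564² − 4·46763 = 318096 − 187052 = 131044; √131044 = 362.
q = (564 − 362)/2 = 101, p = (564 + 362)/2 = 463.
Check: 101 · 463 = 46763.

101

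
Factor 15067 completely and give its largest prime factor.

61

15067 = 13 · 1159
1159 = 19 · 61
61 is prime.
So 15067 = 13 · 19 · 61; the largest prime factor is 61.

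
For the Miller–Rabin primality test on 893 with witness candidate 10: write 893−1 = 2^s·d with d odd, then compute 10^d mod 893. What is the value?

775

893 − 1 = 892 = 2^2 · 223, so d = 223.
10^1 ≡ 10 (mod 893)
10^2 ≡ 10^2 = 100 ≡ 100 (mod 893)
10^4 ≡ 100^2 = 10000 ≡ 177 (mod 893)
10^8 ≡ 177^2 = 31329 ≡ 74 (mod 893)
10^16 ≡ 74^2 = 5476 ≡ 118 (mod 893)
10^32 ≡ 118^2 = 13924 ≡ 529 (mod 893)
10^64 ≡ 529^2 = 279841 ≡ 332 (mod 893)
10^128 ≡ 332^2 = 110224 ≡ 385 (mod 893)
223 = 128 + 64 + 16 + 8 + 4 + 2 + 1 in binary powers of 2.
So 10^223 ≡ 385 · 332 · 118 · 74 · 177 · 100 · 10 ≡ 775 (mod 893).
Squaring chain: 775 → 529; never reaches −1, so base 10 is a Miller–Rabin witness that 893 is composite.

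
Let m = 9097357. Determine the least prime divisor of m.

61

9097357 is odd.
Digit sum 40, not divisible by 3.
Ends in 7: not divisible by 5.
7: 9097357 = 7·1299622 + 3
11: 9097357 = 11·827032 + 5
13: 9097357 = 13·699796 + 9
17: 9097357 = 17·535138 + 11
19: 9097357 = 19·478808 + 5
23: 9097357 = 23·395537 + 6
29: 9097357 = 29·313701 + 28
31: 9097357 = 31·293463 + 4
37: 9097357 = 37·245874 + 19
41: 9097357 = 41·221886 + 31
43: 9097357 = 43·211566 + 19
47: 9097357 = 47·193560 + 37
53: 9097357 = 53·171648 + 13
59: 9097357 = 59·154192 + 29
61: 9097357 = 61·149137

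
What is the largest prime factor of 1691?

1691 = 19 · 89
89 is prime.
So 1691 = 19 · 89; the largest prime factor is 89.

89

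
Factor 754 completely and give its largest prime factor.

29

754 = 2 · 377
377 = 13 · 29
29 is prime.
So 754 = 2 · 13 · 29; the largest prime factor is 29.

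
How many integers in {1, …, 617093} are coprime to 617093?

Factor: 617093 = 43 · 113 · 127.
φ(617093) = (43−1) · (113−1) · (127−1) = 42 · 112 · 126 = 592704.

592704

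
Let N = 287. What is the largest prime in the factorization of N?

41

287 = 7 · 41
41 is prime.
So 287 = 7 · 41; the largest prime factor is 41.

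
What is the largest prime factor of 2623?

61

2623 = 43 · 61
61 is prime.
So 2623 = 43 · 61; the largest prime factor is 61.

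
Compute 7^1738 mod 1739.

7^1 ≡ 7 (mod 1739)
7^2 ≡ 7^2 = 49 ≡ 49 (mod 1739)
7^4 ≡ 49^2 = 2401 ≡ 662 (mod 1739)
7^8 ≡ 662^2 = 438244 ≡ 16 (mod 1739)
7^16 ≡ 16^2 = 256 ≡ 256 (mod 1739)
7^32 ≡ 256^2 = 65536 ≡ 1193 (mod 1739)
7^64 ≡ 1193^2 = 1423249 ≡ 747 (mod 1739)
7^128 ≡ 747^2 = 558009 ≡ 1529 (mod 1739)
7^256 ≡ 1529^2 = 2337841 ≡ 625 (mod 1739)
7^512 ≡ 625^2 = 390625 ≡ 1089 (mod 1739)
7^1024 ≡ 1089^2 = 1185921 ≡ 1662 (mod 1739)
1738 = 1024 + 512 + 128 + 64 + 8 + 2 in binary powers of 2.
So 7^1738 ≡ 1662 · 1089 · 1529 · 747 · 16 · 49 ≡ 636 (mod 1739).
Since 636 ≠ 1, base 7 is a Fermat witness: 1739 is composite.

636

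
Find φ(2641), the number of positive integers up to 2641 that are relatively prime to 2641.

Factor: 2641 = 19 · 139.
φ(2641) = (19−1) · (139−1) = 18 · 138 = 2484.

2484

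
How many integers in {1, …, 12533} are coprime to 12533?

12300

Factor: 12533 = 83 · 151.
φ(12533) = (83−1) · (151−1) = 82 · 150 = 12300.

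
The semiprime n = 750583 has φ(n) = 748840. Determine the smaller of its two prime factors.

φ(n) = (p−1)(q−1) = n − (p+q) + 1, so p + q = 750583 − 748840 + 1 = 1744.
p and q are the roots of t² − 1744t + 750583 = 0.
Discriminant: 1744² − 4·750583 = 3041536 − 3002332 = 39204; √39204 = 198.
q = (1744 − 198)/2 = 773, p = (1744 + 198)/2 = 971.
Check: 773 · 971 = 750583.

773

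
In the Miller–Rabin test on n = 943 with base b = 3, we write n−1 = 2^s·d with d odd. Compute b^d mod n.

943 − 1 = 942 = 2^1 · 471, so d = 471.
3^1 ≡ 3 (mod 943)
3^2 ≡ 3^2 = 9 ≡ 9 (mod 943)
3^4 ≡ 9^2 = 81 ≡ 81 (mod 943)
3^8 ≡ 81^2 = 6561 ≡ 903 (mod 943)
3^16 ≡ 903^2 = 815409 ≡ 657 (mod 943)
3^32 ≡ 657^2 = 431649 ≡ 698 (mod 943)
3^64 ≡ 698^2 = 487204 ≡ 616 (mod 943)
3^128 ≡ 616^2 = 379456 ≡ 370 (mod 943)
3^256 ≡ 370^2 = 136900 ≡ 165 (mod 943)
471 = 256 + 128 + 64 + 16 + 4 + 2 + 1 in binary powers of 2.
So 3^471 ≡ 165 · 370 · 616 · 657 · 81 · 9 · 3 ≡ 547 (mod 943).
Squaring chain: 547; never reaches −1, so base 3 is a Miller–Rabin witness that 943 is composite.

547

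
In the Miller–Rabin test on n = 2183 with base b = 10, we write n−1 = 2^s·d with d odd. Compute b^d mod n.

1395

2183 − 1 = 2182 = 2^1 · 1091, so d = 1091.
10^1 ≡ 10 (mod 2183)
10^2 ≡ 10^2 = 100 ≡ 100 (mod 2183)
10^4 ≡ 100^2 = 10000 ≡ 1268 (mod 2183)
10^8 ≡ 1268^2 = 1607824 ≡ 1136 (mod 2183)
10^16 ≡ 1136^2 = 1290496 ≡ 343 (mod 2183)
10^32 ≡ 343^2 = 117649 ≡ 1950 (mod 2183)
10^64 ≡ 1950^2 = 3802500 ≡ 1897 (mod 2183)
10^128 ≡ 1897^2 = 3598609 ≡ 1025 (mod 2183)
10^256 ≡ 1025^2 = 1050625 ≡ 602 (mod 2183)
10^512 ≡ 602^2 = 362404 ≡ 26 (mod 2183)
10^1024 ≡ 26^2 = 676 ≡ 676 (mod 2183)
1091 = 1024 + 64 + 2 + 1 in binary powers of 2.
So 10^1091 ≡ 676 · 1897 · 100 · 10 ≡ 1395 (mod 2183).
Squaring chain: 1395; never reaches −1, so base 10 is a Miller–Rabin witness that 2183 is composite.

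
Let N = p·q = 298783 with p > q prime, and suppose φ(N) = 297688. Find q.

φ(n) = (p−1)(q−1) = n − (p+q) + 1, so p + q = 298783 − 297688 + 1 = 1096.
p and q are the roots of t² − 1096t + 298783 = 0.
Discriminant: 1096² − 4·298783 = 1201216 − 1195132 = 6084; √6084 = 78.
q = (1096 − 78)/2 = 509, p = (1096 + 78)/2 = 587.
Check: 509 · 587 = 298783.

509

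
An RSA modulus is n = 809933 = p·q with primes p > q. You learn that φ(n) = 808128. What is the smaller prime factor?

φ(n) = (p−1)(q−1) = n − (p+q) + 1, so p + q = 809933 − 808128 + 1 = 1806.
p and q are the roots of t² − 1806t + 809933 = 0.
Discriminant: 1806² − 4·809933 = 3261636 − 3239732 = 21904; √21904 = 148.
q = (1806 − 148)/2 = 829, p = (1806 + 148)/2 = 977.
Check: 829 · 977 = 809933.

829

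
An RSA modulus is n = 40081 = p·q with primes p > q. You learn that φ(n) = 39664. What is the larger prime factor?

φ(n) = (p−1)(q−1) = n − (p+q) + 1, so p + q = 40081 − 39664 + 1 = 418.
p and q are the roots of t² − 418t + 40081 = 0.
Discriminant: 418² − 4·40081 = 174724 − 160324 = 14400; √14400 = 120.
q = (418 − 120)/2 = 149, p = (418 + 120)/2 = 269.
Check: 149 · 269 = 40081.

269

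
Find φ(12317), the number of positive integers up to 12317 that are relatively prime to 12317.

Factor: 12317 = 109 · 113.
φ(12317) = (109−1) · (113−1) = 108 · 112 = 12096.

12096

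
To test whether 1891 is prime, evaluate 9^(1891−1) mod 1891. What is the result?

1

9^1 ≡ 9 (mod 1891)
9^2 ≡ 9^2 = 81 ≡ 81 (mod 1891)
9^4 ≡ 81^2 = 6561 ≡ 888 (mod 1891)
9^8 ≡ 888^2 = 788544 ≡ 1888 (mod 1891)
9^16 ≡ 1888^2 = 3564544 ≡ 9 (mod 1891)
9^32 ≡ 9^2 = 81 ≡ 81 (mod 1891)
9^64 ≡ 81^2 = 6561 ≡ 888 (mod 1891)
9^128 ≡ 888^2 = 788544 ≡ 1888 (mod 1891)
9^256 ≡ 1888^2 = 3564544 ≡ 9 (mod 1891)
9^512 ≡ 9^2 = 81 ≡ 81 (mod 1891)
9^1024 ≡ 81^2 = 6561 ≡ 888 (mod 1891)
1890 = 1024 + 512 + 256 + 64 + 32 + 2 in binary powers of 2.
So 9^1890 ≡ 888 · 81 · 9 · 888 · 81 · 81 ≡ 1 (mod 1891).
Since the result is 1, base 9 gives no evidence that 1891 is composite.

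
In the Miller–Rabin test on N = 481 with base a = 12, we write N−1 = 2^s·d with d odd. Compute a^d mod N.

454

481 − 1 = 480 = 2^5 · 15, so d = 15.
12^1 ≡ 12 (mod 481)
12^2 ≡ 12^2 = 144 ≡ 144 (mod 481)
12^4 ≡ 144^2 = 20736 ≡ 53 (mod 481)
12^8 ≡ 53^2 = 2809 ≡ 404 (mod 481)
15 = 8 + 4 + 2 + 1 in binary powers of 2.
So 12^15 ≡ 404 · 53 · 144 · 12 ≡ 454 (mod 481).
Squaring chain: 454 → 248 → 417 → 248 → 417; never reaches −1, so base 12 is a Miller–Rabin witness that 481 is composite.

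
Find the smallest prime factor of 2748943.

2748943 is odd.
Digit sum 37, not divisible by 3.
Ends in 3: not divisible by 5.
7: 2748943 = 7·392706 + 1
11: 2748943 = 11·249903 + 10
13: 2748943 = 13·211457 + 2
17: 2748943 = 17·161702 + 9
19: 2748943 = 19·144681 + 4
23: 2748943 = 23·119519 + 6
29: 2748943 = 29·94791 + 4
31: 2748943 = 31·88675 + 18
37: 2748943 = 37·74295 + 28
41: 2748943 = 41·67047 + 16
43: 2748943 = 43·63928 + 39
47: 2748943 = 47·58488 + 7
53: 2748943 = 53·51866 + 45
59: 2748943 = 59·46592 + 15
61: 2748943 = 61·45064 + 39
67: 2748943 = 67·41029

67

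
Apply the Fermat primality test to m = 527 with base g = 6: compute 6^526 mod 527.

366

6^1 ≡ 6 (mod 527)
6^2 ≡ 6^2 = 36 ≡ 36 (mod 527)
6^4 ≡ 36^2 = 1296 ≡ 242 (mod 527)
6^8 ≡ 242^2 = 58564 ≡ 67 (mod 527)
6^16 ≡ 67^2 = 4489 ≡ 273 (mod 527)
6^32 ≡ 273^2 = 74529 ≡ 222 (mod 527)
6^64 ≡ 222^2 = 49284 ≡ 273 (mod 527)
6^128 ≡ 273^2 = 74529 ≡ 222 (mod 527)
6^256 ≡ 222^2 = 49284 ≡ 273 (mod 527)
6^512 ≡ 273^2 = 74529 ≡ 222 (mod 527)
526 = 512 + 8 + 4 + 2 in binary powers of 2.
So 6^526 ≡ 222 · 67 · 242 · 36 ≡ 366 (mod 527).
Since 366 ≠ 1, base 6 is a Fermat witness: 527 is composite.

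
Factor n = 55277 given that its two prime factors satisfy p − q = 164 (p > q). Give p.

Since p = q + 164, we have 55277 = q(q + 164), so q² + 164q − 55277 = 0.
Discriminant: 164² + 4·55277 = 26896 + 221108 = 248004; √248004 = 498.
q = (−164 + 498)/2 = 167, and p = q + 164 = 331.
Check: 167 · 331 = 55277.

331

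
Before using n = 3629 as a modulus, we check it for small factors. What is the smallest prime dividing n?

3629 is odd.
Digit sum 20, not divisible by 3.
Ends in 9: not divisible by 5.
7: 3629 = 7·518 + 3
11: 3629 = 11·329 + 10
13: 3629 = 13·279 + 2
17: 3629 = 17·213 + 8
19: 3629 = 19·191

19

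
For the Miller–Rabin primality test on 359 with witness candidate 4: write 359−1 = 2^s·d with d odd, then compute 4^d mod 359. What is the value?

359 − 1 = 358 = 2^1 · 179, so d = 179.
4^1 ≡ 4 (mod 359)
4^2 ≡ 4^2 = 16 ≡ 16 (mod 359)
4^4 ≡ 16^2 = 256 ≡ 256 (mod 359)
4^8 ≡ 256^2 = 65536 ≡ 198 (mod 359)
4^16 ≡ 198^2 = 39204 ≡ 73 (mod 359)
4^32 ≡ 73^2 = 5329 ≡ 303 (mod 359)
4^64 ≡ 303^2 = 91809 ≡ 264 (mod 359)
4^128 ≡ 264^2 = 69696 ≡ 50 (mod 359)
179 = 128 + 32 + 16 + 2 + 1 in binary powers of 2.
So 4^179 ≡ 50 · 303 · 73 · 16 · 4 ≡ 1 (mod 359).
Since 4^d ≡ 1 (mod 359), base 4 does not prove 359 composite.

1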